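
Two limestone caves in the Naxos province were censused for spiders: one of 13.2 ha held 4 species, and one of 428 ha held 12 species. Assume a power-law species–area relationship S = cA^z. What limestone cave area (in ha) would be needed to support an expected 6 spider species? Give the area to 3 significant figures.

47.7 ha

z = ln(12/4) / ln(428/13.2) = 1.0986 / 3.4789 = 0.3158
c = 4 / 13.2^0.3158 = 4 / 2.259 = 1.771
A = (6/1.771)^(1/0.3158) ⇒ ln A = ln(3.388)/0.3158 = 3.8642
A = e^3.8642 ≈ 47.66 ha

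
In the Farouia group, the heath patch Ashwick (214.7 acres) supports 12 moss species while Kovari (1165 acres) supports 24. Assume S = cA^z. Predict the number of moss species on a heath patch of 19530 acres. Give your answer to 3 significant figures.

76.2

z = ln(24/12) / ln(1165/214.7) = 0.6931 / 1.6912 = 0.4098
c = 12 / 214.7^0.4098 = 12 / 9.03 = 1.329
S₃ = 1.329 × 19530^0.4098 = 1.329 × 57.35 ≈ 76.21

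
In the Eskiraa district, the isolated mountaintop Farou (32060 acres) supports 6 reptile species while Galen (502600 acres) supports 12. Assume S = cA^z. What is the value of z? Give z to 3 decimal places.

Taking logs: ln S = ln c + z ln A, so z = (ln S₂ − ln S₁)/(ln A₂ − ln A₁).
z = ln(12/6) / ln(502600/32060) = ln(2) / ln(15.68) = 0.6931 / 2.7522 = 0.2519

0.252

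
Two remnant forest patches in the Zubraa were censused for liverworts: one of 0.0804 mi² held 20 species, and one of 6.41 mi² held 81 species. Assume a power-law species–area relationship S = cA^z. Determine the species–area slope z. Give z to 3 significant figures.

Taking logs: ln S = ln c + z ln A, so z = (ln S₂ − ln S₁)/(ln A₂ − ln A₁).
z = ln(81/20) / ln(6.41/0.0804) = ln(4.05) / ln(79.73) = 1.3987 / 4.3786 = 0.3194

0.319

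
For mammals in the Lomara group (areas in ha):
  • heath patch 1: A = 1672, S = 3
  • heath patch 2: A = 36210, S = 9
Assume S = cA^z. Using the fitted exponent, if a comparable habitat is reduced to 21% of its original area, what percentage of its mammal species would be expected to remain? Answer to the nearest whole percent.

57%

z = ln(9/3) / ln(36210/1672) = 1.0986 / 3.0753 = 0.3572
S_new/S_old = (A_new/A_old)^z = 0.21^0.3572 = exp(0.3572 × -1.5606) = 0.5726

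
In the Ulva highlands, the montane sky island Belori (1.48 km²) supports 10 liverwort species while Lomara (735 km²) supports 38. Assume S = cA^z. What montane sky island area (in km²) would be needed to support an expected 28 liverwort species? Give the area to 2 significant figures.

180 km²

z = ln(38/10) / ln(735/1.48) = 1.3350 / 6.2078 = 0.2151
c = 10 / 1.48^0.2151 = 10 / 1.088 = 9.191
A = (28/9.191)^(1/0.2151) ⇒ ln A = ln(3.046)/0.2151 = 5.1798
A = e^5.1798 ≈ 177.7 km²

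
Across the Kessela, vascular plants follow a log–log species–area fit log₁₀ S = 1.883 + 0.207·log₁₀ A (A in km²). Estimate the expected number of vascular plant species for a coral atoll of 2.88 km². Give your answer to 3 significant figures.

S = 76.38 × 2.88^0.207
ln S = ln 76.38 + 0.207 × ln 2.88 = 4.3358 + 0.207 × 1.0578 = 4.5547
S = e^4.5547 ≈ 95.08

95.1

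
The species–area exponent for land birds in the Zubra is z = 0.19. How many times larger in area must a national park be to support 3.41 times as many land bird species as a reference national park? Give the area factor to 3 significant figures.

(A₂/A₁)^0.19 = 3.41, so A₂/A₁ = 3.41^(1/0.19) = 3.41^5.263
ln(A₂/A₁) = ln 3.41 / 0.19 = 1.2267 / 0.19 = 6.4564
A₂/A₁ = e^6.4564 ≈ 636.8

637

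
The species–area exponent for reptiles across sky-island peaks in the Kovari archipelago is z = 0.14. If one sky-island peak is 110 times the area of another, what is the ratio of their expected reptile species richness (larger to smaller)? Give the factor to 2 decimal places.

1.93

S₂/S₁ = (A₂/A₁)^z = 110^0.14
ln(S₂/S₁) = 0.14 × ln 110 = 0.14 × 4.7005 = 0.6581
S₂/S₁ = e^0.6581 ≈ 1.931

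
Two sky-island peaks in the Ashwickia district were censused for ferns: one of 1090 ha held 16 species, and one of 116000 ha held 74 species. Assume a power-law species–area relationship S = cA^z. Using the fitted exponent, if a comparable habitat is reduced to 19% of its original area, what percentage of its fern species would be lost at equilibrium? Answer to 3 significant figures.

z = ln(74/16) / ln(116000/1090) = 1.5315 / 4.6674 = 0.3281
S_new/S_old = (A_new/A_old)^z = 0.19^0.3281 = exp(0.3281 × -1.6607) = 0.5799
Fraction lost = 1 − 0.5799 = 0.4201

42.0%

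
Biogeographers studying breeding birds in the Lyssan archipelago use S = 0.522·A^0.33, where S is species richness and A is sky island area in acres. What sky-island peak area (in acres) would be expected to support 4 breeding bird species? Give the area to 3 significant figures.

479 acres

4 = 0.522 × A^0.33  ⇒  A^0.33 = 4/0.522 = 7.663
ln A = ln(7.663) / 0.33 = 2.0364 / 0.33 = 6.1709
A = e^6.1709 ≈ 478.6 acres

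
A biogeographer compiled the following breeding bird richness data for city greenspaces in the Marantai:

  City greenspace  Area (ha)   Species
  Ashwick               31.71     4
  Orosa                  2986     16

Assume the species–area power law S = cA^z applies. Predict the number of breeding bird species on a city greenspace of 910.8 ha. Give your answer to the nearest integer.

11

z = ln(16/4) / ln(2986/31.71) = 1.3863 / 4.5451 = 0.3050
c = 4 / 31.71^0.3050 = 4 / 2.87 = 1.394
S₃ = 1.394 × 910.8^0.3050 = 1.394 × 7.992 ≈ 11.14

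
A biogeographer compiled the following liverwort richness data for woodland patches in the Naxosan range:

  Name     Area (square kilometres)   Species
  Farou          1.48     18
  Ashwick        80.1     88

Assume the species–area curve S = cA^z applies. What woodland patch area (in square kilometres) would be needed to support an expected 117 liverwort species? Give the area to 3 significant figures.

164 square kilometres

z = ln(88/18) / ln(80.1/1.48) = 1.5870 / 3.9912 = 0.3976
c = 18 / 1.48^0.3976 = 18 / 1.169 = 15.4
A = (117/15.4)^(1/0.3976) ⇒ ln A = ln(7.596)/0.3976 = 5.0996
A = e^5.0996 ≈ 164 square kilometres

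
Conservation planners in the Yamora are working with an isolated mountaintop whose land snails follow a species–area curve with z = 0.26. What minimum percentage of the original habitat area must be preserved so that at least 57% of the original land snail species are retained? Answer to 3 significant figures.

Need (A_new/A_old)^0.26 = 0.57, so A_new/A_old = 0.57^(1/0.26) = 0.57^3.846
ln(A_new/A_old) = ln 0.57 / 0.26 = -0.5621 / 0.26 = -2.1620
A_new/A_old = e^-2.1620 ≈ 0.1151

11.5%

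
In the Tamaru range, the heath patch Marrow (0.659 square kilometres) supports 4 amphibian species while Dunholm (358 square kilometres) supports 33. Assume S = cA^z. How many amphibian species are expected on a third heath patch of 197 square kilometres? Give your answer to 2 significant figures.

z = ln(33/4) / ln(358/0.659) = 2.1102 / 6.2976 = 0.3351
c = 4 / 0.659^0.3351 = 4 / 0.8696 = 4.6
S₃ = 4.6 × 197^0.3351 = 4.6 × 5.873 ≈ 27.01

27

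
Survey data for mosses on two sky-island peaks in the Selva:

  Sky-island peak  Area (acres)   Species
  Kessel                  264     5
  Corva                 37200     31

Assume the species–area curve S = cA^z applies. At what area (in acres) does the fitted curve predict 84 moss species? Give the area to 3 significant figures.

z = ln(31/5) / ln(37200/264) = 1.8245 / 4.9481 = 0.3687
c = 5 / 264^0.3687 = 5 / 7.815 = 0.6398
A = (84/0.6398)^(1/0.3687) ⇒ ln A = ln(131.3)/0.3687 = 13.2274
A = e^13.2274 ≈ 555393 acres

555000 acres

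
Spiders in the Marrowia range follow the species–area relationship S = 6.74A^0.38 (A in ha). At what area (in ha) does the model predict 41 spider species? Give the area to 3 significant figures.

41 = 6.74 × A^0.38  ⇒  A^0.38 = 41/6.74 = 6.083
ln A = ln(6.083) / 0.38 = 1.8055 / 0.38 = 4.7513
A = e^4.7513 ≈ 115.7 ha

116 ha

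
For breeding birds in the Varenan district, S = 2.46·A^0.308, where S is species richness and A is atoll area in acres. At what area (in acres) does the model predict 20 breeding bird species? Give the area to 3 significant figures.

20 = 2.46 × A^0.308  ⇒  A^0.308 = 20/2.46 = 8.13
ln A = ln(8.13) / 0.308 = 2.0956 / 0.308 = 6.8038
A = e^6.8038 ≈ 901.3 acres

901 acres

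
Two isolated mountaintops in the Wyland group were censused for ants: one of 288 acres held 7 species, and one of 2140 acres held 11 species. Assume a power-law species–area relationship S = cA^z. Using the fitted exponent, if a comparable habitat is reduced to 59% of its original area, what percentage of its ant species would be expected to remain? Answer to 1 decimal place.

z = ln(11/7) / ln(2140/288) = 0.4520 / 2.0056 = 0.2254
S_new/S_old = (A_new/A_old)^z = 0.59^0.2254 = exp(0.2254 × -0.5276) = 0.8879

88.8%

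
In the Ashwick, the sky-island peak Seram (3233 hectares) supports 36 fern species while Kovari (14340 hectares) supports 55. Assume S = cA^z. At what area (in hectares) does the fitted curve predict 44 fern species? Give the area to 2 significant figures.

6500 hectares

z = ln(55/36) / ln(14340/3233) = 0.4238 / 1.4896 = 0.2845
c = 36 / 3233^0.2845 = 36 / 9.966 = 3.612
A = (44/3.612)^(1/0.2845) ⇒ ln A = ln(12.18)/0.2845 = 8.7865
A = e^8.7865 ≈ 6545 hectares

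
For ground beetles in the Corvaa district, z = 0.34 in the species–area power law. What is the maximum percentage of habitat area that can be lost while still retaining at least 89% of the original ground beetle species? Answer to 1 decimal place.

Need (A_new/A_old)^0.34 = 0.89, so A_new/A_old = 0.89^(1/0.34) = 0.89^2.941
ln(A_new/A_old) = ln 0.89 / 0.34 = -0.1165 / 0.34 = -0.3427
A_new/A_old = e^-0.3427 ≈ 0.7098
Fraction that can be lost = 1 − 0.7098 = 0.2902

29.0%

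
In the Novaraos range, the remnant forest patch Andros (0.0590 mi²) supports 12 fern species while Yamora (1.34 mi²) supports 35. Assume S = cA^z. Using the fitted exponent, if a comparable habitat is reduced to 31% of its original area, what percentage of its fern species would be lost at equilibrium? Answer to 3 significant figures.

33.1%

z = ln(35/12) / ln(1.34/0.059) = 1.0704 / 3.1229 = 0.3428
S_new/S_old = (A_new/A_old)^z = 0.31^0.3428 = exp(0.3428 × -1.1712) = 0.6693
Fraction lost = 1 − 0.6693 = 0.3307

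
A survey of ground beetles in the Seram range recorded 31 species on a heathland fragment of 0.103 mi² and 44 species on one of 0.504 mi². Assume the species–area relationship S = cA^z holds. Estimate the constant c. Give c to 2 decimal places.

51.18

z = ln(S₂/S₁) / ln(A₂/A₁) = ln(44/31) / ln(0.504/0.103) = 0.3502 / 1.5878 = 0.2206
c = S₁ / A₁^z = 31 / 0.103^0.2206 = 31 / 0.6057 = 51.18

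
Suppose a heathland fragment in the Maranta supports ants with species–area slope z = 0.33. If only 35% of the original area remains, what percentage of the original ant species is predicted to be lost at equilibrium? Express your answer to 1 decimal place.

29.3%

S_new/S_old = (A_new/A_old)^z = 0.35^0.33
= exp(0.33 × ln 0.35) = exp(0.33 × -1.0498) = exp(-0.3464) ≈ 0.7072
Fraction lost = 1 − 0.7072 = 0.2928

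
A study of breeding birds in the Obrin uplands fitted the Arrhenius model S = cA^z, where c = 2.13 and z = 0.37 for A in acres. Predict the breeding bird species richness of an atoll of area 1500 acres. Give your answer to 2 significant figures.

32

S = 2.13 × 1500^0.37
ln S = ln 2.13 + 0.37 × ln 1500 = 0.7561 + 0.37 × 7.3132 = 3.4620
S = e^3.4620 ≈ 31.88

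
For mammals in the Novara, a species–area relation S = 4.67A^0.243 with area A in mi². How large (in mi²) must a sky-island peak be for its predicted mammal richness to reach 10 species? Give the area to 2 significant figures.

10 = 4.67 × A^0.243  ⇒  A^0.243 = 10/4.67 = 2.141
ln A = ln(2.141) / 0.243 = 0.7614 / 0.243 = 3.1334
A = e^3.1334 ≈ 22.95 mi²

23 mi²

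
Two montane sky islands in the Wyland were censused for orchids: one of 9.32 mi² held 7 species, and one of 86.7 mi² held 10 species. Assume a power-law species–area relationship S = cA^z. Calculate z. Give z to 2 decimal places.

Taking logs: ln S = ln c + z ln A, so z = (ln S₂ − ln S₁)/(ln A₂ − ln A₁).
z = ln(10/7) / ln(86.7/9.32) = ln(1.429) / ln(9.303) = 0.3567 / 2.2303 = 0.1599

0.16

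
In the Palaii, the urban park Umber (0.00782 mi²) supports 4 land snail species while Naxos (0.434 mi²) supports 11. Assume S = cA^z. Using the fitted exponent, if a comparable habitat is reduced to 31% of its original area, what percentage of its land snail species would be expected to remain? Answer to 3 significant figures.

z = ln(11/4) / ln(0.434/0.00782) = 1.0116 / 4.0164 = 0.2519
S_new/S_old = (A_new/A_old)^z = 0.31^0.2519 = exp(0.2519 × -1.1712) = 0.7445

74.5%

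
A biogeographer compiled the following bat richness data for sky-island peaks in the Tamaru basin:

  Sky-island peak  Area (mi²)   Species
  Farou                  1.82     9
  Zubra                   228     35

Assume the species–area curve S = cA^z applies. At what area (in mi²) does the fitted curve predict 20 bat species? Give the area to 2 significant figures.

z = ln(35/9) / ln(228/1.82) = 1.3581 / 4.8305 = 0.2812
c = 9 / 1.82^0.2812 = 9 / 1.183 = 7.605
A = (20/7.605)^(1/0.2812) ⇒ ln A = ln(2.63)/0.2812 = 3.4389
A = e^3.4389 ≈ 31.15 mi²

31 mi²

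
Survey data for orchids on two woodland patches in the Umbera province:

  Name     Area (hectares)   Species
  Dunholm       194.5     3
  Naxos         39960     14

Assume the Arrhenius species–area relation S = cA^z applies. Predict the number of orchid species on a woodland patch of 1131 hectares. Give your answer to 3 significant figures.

4.99

z = ln(14/3) / ln(39960/194.5) = 1.5404 / 5.3252 = 0.2893
c = 3 / 194.5^0.2893 = 3 / 4.593 = 0.6531
S₃ = 0.6531 × 1131^0.2893 = 0.6531 × 7.643 ≈ 4.992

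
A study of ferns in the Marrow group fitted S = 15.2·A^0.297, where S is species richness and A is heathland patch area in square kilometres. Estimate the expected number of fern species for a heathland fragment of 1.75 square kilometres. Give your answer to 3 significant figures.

S = 15.2 × 1.75^0.297 = 15.2 × 1.181 ≈ 17.95

17.9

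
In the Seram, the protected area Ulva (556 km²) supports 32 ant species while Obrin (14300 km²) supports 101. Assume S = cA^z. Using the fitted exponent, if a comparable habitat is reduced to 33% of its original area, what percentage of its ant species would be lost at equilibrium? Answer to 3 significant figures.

32.5%

z = ln(101/32) / ln(14300/556) = 1.1494 / 3.2472 = 0.3540
S_new/S_old = (A_new/A_old)^z = 0.33^0.3540 = exp(0.3540 × -1.1087) = 0.6754
Fraction lost = 1 − 0.6754 = 0.3246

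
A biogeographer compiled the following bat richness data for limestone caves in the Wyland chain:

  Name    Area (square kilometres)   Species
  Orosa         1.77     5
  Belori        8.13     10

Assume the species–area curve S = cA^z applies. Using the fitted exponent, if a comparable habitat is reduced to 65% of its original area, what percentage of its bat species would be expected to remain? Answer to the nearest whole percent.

z = ln(10/5) / ln(8.13/1.77) = 0.6931 / 1.5246 = 0.4546
S_new/S_old = (A_new/A_old)^z = 0.65^0.4546 = exp(0.4546 × -0.4308) = 0.8221

82%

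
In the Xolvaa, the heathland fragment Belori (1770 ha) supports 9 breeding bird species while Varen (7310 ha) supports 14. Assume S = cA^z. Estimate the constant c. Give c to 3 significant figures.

0.876

z = ln(S₂/S₁) / ln(A₂/A₁) = ln(14/9) / ln(7310/1770) = 0.4418 / 1.4183 = 0.3115
c = S₁ / A₁^z = 9 / 1770^0.3115 = 9 / 10.28 = 0.8758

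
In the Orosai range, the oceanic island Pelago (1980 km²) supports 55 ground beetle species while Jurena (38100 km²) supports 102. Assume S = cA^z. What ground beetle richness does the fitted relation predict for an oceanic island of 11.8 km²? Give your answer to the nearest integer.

z = ln(102/55) / ln(38100/1980) = 0.6176 / 2.9571 = 0.2089
c = 55 / 1980^0.2089 = 55 / 4.882 = 11.27
S₃ = 11.27 × 11.8^0.2089 = 11.27 × 1.674 ≈ 18.87

19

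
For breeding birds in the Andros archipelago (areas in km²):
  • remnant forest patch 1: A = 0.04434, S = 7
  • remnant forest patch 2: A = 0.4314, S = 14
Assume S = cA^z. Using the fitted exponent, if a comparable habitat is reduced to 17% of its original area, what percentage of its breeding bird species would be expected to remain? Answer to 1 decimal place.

58.3%

z = ln(14/7) / ln(0.4314/0.04434) = 0.6931 / 2.2751 = 0.3047
S_new/S_old = (A_new/A_old)^z = 0.17^0.3047 = exp(0.3047 × -1.7720) = 0.5828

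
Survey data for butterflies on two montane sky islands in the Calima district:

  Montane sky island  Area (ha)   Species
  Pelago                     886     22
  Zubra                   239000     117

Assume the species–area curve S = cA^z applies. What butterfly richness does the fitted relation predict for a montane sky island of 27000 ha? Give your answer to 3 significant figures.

z = ln(117/22) / ln(239000/886) = 1.6711 / 5.5975 = 0.2985
c = 22 / 886^0.2985 = 22 / 7.585 = 2.9
S₃ = 2.9 × 27000^0.2985 = 2.9 × 21.04 ≈ 61.02

61.0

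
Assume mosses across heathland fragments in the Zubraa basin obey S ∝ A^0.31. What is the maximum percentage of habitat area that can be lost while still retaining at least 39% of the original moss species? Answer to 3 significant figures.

Need (A_new/A_old)^0.31 = 0.39, so A_new/A_old = 0.39^(1/0.31) = 0.39^3.226
ln(A_new/A_old) = ln 0.39 / 0.31 = -0.9416 / 0.31 = -3.0374
A_new/A_old = e^-3.0374 ≈ 0.04796
Fraction that can be lost = 1 − 0.04796 = 0.952

95.2%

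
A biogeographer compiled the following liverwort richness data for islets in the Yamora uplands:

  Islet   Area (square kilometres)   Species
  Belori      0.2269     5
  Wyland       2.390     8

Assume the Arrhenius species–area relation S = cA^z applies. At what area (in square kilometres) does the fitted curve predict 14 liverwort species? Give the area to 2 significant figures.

39 square kilometres

z = ln(8/5) / ln(2.39/0.2269) = 0.4700 / 2.3545 = 0.1996
c = 5 / 0.2269^0.1996 = 5 / 0.7437 = 6.723
A = (14/6.723)^(1/0.1996) ⇒ ln A = ln(2.082)/0.1996 = 3.6748
A = e^3.6748 ≈ 39.44 square kilometres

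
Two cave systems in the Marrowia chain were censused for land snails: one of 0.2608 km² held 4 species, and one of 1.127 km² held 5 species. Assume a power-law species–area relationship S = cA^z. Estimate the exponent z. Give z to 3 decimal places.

0.152

Taking logs: ln S = ln c + z ln A, so z = (ln S₂ − ln S₁)/(ln A₂ − ln A₁).
z = ln(5/4) / ln(1.127/0.2608) = ln(1.25) / ln(4.321) = 0.2231 / 1.4636 = 0.1525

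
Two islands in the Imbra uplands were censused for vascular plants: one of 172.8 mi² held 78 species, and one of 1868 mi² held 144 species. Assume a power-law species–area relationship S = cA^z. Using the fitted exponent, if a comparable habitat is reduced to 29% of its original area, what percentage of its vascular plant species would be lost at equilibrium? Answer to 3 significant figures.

27.3%

z = ln(144/78) / ln(1868/172.8) = 0.6131 / 2.3805 = 0.2576
S_new/S_old = (A_new/A_old)^z = 0.29^0.2576 = exp(0.2576 × -1.2379) = 0.727
Fraction lost = 1 − 0.727 = 0.273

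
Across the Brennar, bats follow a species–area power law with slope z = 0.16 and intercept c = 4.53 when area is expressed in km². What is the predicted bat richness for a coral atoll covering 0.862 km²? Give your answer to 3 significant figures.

4.42

S = 4.53 × 0.862^0.16 = 4.53 × 0.9765 ≈ 4.424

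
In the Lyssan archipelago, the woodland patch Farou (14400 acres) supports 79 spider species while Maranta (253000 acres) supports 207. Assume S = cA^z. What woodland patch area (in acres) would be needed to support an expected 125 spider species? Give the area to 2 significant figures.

z = ln(207/79) / ln(253000/14400) = 0.9633 / 2.8662 = 0.3361
c = 79 / 14400^0.3361 = 79 / 24.98 = 3.163
A = (125/3.163)^(1/0.3361) ⇒ ln A = ln(39.52)/0.3361 = 10.9403
A = e^10.9403 ≈ 56405 acres

56000 acres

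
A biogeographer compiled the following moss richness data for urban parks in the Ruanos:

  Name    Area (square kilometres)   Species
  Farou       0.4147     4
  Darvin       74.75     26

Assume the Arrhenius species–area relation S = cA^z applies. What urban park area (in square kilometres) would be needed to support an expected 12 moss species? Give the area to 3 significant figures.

8.75 square kilometres

z = ln(26/4) / ln(74.75/0.4147) = 1.8718 / 5.1943 = 0.3604
c = 4 / 0.4147^0.3604 = 4 / 0.7282 = 5.493
A = (12/5.493)^(1/0.3604) ⇒ ln A = ln(2.185)/0.3604 = 2.1685
A = e^2.1685 ≈ 8.745 square kilometres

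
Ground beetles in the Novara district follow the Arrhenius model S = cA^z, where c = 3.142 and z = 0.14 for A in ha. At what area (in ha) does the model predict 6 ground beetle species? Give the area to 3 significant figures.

6 = 3.142 × A^0.14  ⇒  A^0.14 = 6/3.142 = 1.91
ln A = ln(1.91) / 0.14 = 0.6469 / 0.14 = 4.6207
A = e^4.6207 ≈ 101.6 ha

102 ha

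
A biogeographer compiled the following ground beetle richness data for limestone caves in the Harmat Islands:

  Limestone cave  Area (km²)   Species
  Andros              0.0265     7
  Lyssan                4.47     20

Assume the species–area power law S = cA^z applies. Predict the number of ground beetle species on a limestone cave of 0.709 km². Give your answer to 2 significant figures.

z = ln(20/7) / ln(4.47/0.0265) = 1.0498 / 5.1280 = 0.2047
c = 7 / 0.0265^0.2047 = 7 / 0.4756 = 14.72
S₃ = 14.72 × 0.709^0.2047 = 14.72 × 0.932 ≈ 13.72

14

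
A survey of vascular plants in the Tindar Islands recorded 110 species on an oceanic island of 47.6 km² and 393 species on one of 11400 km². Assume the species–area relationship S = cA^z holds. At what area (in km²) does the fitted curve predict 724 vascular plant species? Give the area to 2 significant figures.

z = ln(393/110) / ln(11400/47.6) = 1.2733 / 5.4785 = 0.2324
c = 110 / 47.6^0.2324 = 110 / 2.454 = 44.82
A = (724/44.82)^(1/0.2324) ⇒ ln A = ln(16.15)/0.2324 = 11.9701
A = e^11.9701 ≈ 157966 km²

160000 km²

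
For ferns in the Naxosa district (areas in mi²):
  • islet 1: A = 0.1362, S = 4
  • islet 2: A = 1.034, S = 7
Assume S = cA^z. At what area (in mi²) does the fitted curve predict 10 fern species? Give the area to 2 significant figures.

z = ln(7/4) / ln(1.034/0.1362) = 0.5596 / 2.0271 = 0.2761
c = 4 / 0.1362^0.2761 = 4 / 0.5767 = 6.936
A = (10/6.936)^(1/0.2761) ⇒ ln A = ln(1.442)/0.2761 = 1.3254
A = e^1.3254 ≈ 3.764 mi²

3.8 mi²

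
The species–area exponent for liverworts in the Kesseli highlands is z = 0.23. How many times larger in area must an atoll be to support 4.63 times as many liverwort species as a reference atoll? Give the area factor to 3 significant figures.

(A₂/A₁)^0.23 = 4.63, so A₂/A₁ = 4.63^(1/0.23) = 4.63^4.348
ln(A₂/A₁) = ln 4.63 / 0.23 = 1.5326 / 0.23 = 6.6633
A₂/A₁ = e^6.6633 ≈ 783.1

783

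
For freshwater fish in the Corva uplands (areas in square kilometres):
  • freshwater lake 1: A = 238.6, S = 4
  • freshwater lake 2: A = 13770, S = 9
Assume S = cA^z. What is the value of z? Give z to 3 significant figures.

0.200

Taking logs: ln S = ln c + z ln A, so z = (ln S₂ − ln S₁)/(ln A₂ − ln A₁).
z = ln(9/4) / ln(13770/238.6) = ln(2.25) / ln(57.71) = 0.8109 / 4.0555 = 0.2000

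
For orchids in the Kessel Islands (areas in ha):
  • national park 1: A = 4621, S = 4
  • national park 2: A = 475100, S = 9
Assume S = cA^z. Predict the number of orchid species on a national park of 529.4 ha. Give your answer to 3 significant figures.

z = ln(9/4) / ln(475100/4621) = 0.8109 / 4.6329 = 0.1750
c = 4 / 4621^0.1750 = 4 / 4.38 = 0.9133
S₃ = 0.9133 × 529.4^0.1750 = 0.9133 × 2.998 ≈ 2.738

2.74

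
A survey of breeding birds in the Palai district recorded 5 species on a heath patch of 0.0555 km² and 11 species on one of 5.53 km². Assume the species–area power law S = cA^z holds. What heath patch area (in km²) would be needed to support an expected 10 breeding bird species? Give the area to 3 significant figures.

z = ln(11/5) / ln(5.53/0.0555) = 0.7885 / 4.6016 = 0.1713
c = 5 / 0.0555^0.1713 = 5 / 0.6093 = 8.206
A = (10/8.206)^(1/0.1713) ⇒ ln A = ln(1.219)/0.1713 = 1.1539
A = e^1.1539 ≈ 3.171 km²

3.17 km²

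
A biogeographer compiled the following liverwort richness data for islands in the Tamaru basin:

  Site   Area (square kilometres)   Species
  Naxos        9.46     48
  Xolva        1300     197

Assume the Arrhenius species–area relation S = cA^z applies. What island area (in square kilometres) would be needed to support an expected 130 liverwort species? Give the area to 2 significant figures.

z = ln(197/48) / ln(1300/9.46) = 1.4120 / 4.9230 = 0.2868
c = 48 / 9.46^0.2868 = 48 / 1.905 = 25.2
A = (130/25.2)^(1/0.2868) ⇒ ln A = ln(5.159)/0.2868 = 5.7209
A = e^5.7209 ≈ 305.2 square kilometres

310 square kilometres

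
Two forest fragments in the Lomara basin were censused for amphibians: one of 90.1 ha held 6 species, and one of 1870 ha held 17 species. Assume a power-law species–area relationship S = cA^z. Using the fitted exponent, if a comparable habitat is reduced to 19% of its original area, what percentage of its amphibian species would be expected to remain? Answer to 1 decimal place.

z = ln(17/6) / ln(1870/90.1) = 1.0415 / 3.0328 = 0.3434
S_new/S_old = (A_new/A_old)^z = 0.19^0.3434 = exp(0.3434 × -1.6607) = 0.5654

56.5%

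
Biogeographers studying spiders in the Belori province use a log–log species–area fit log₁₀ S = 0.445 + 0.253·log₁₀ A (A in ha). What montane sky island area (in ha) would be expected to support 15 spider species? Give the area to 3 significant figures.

776 ha

15 = 2.786 × A^0.253  ⇒  A^0.253 = 15/2.786 = 5.384
ln A = ln(5.384) / 0.253 = 1.6834 / 0.253 = 6.6538
A = e^6.6538 ≈ 775.7 ha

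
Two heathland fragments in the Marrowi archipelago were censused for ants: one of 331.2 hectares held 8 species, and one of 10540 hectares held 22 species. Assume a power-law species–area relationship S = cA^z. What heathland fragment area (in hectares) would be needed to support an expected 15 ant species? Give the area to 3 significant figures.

z = ln(22/8) / ln(10540/331.2) = 1.0116 / 3.4602 = 0.2924
c = 8 / 331.2^0.2924 = 8 / 5.454 = 1.467
A = (15/1.467)^(1/0.2924) ⇒ ln A = ln(10.23)/0.2924 = 7.9529
A = e^7.9529 ≈ 2844 hectares

2840 hectares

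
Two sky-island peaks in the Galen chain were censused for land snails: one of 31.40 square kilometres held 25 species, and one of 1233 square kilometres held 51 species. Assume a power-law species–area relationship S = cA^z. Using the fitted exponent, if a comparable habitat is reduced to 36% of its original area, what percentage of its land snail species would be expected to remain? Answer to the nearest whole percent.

z = ln(51/25) / ln(1233/31.4) = 0.7129 / 3.6704 = 0.1942
S_new/S_old = (A_new/A_old)^z = 0.36^0.1942 = exp(0.1942 × -1.0217) = 0.82

82%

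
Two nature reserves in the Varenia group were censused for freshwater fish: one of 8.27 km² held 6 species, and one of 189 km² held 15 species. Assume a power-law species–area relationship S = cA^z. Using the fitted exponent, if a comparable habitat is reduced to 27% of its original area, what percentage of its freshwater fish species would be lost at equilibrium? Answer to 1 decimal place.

z = ln(15/6) / ln(189/8.27) = 0.9163 / 3.1291 = 0.2928
S_new/S_old = (A_new/A_old)^z = 0.27^0.2928 = exp(0.2928 × -1.3093) = 0.6815
Fraction lost = 1 − 0.6815 = 0.3185

31.8%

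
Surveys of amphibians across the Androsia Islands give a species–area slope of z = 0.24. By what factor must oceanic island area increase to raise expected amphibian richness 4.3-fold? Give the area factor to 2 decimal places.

435.97

(A₂/A₁)^0.24 = 4.3, so A₂/A₁ = 4.3^(1/0.24) = 4.3^4.167
ln(A₂/A₁) = ln 4.3 / 0.24 = 1.4586 / 0.24 = 6.0776
A₂/A₁ = e^6.0776 ≈ 436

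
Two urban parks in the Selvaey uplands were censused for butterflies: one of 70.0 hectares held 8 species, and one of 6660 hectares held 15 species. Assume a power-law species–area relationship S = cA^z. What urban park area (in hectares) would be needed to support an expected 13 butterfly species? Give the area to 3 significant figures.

2360 hectares

z = ln(15/8) / ln(6660/70) = 0.6286 / 4.5554 = 0.1380
c = 8 / 70^0.1380 = 8 / 1.797 = 4.451
A = (13/4.451)^(1/0.1380) ⇒ ln A = ln(2.921)/0.1380 = 7.7669
A = e^7.7669 ≈ 2361 hectares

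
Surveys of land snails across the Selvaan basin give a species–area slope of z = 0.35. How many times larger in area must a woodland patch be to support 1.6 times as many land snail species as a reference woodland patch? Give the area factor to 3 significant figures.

3.83

(A₂/A₁)^0.35 = 1.6, so A₂/A₁ = 1.6^(1/0.35) = 1.6^2.857
ln(A₂/A₁) = ln 1.6 / 0.35 = 0.4700 / 0.35 = 1.3429
A₂/A₁ = e^1.3429 ≈ 3.83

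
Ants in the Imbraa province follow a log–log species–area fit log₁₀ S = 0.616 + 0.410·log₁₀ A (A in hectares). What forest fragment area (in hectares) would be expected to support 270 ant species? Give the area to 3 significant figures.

26800 hectares

270 = 4.13 × A^0.41  ⇒  A^0.41 = 270/4.13 = 65.37
ln A = ln(65.37) / 0.41 = 4.1800 / 0.41 = 10.1952
A = e^10.1952 ≈ 26774 hectares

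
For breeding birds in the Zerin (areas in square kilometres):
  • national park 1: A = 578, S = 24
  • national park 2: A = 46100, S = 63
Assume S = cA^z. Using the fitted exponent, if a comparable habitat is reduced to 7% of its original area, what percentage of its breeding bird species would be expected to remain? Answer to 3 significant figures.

z = ln(63/24) / ln(46100/578) = 0.9651 / 4.3790 = 0.2204
S_new/S_old = (A_new/A_old)^z = 0.07^0.2204 = exp(0.2204 × -2.6593) = 0.5565

55.7%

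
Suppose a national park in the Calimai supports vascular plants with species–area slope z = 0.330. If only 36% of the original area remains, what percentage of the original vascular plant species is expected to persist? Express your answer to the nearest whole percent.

71%

S_new/S_old = (A_new/A_old)^z = 0.36^0.33
= exp(0.33 × ln 0.36) = exp(0.33 × -1.0217) = exp(-0.3371) ≈ 0.7138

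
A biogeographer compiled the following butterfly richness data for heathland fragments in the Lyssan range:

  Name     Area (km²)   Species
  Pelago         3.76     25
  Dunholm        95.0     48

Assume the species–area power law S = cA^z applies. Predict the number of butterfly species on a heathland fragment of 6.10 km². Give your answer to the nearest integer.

z = ln(48/25) / ln(95/3.76) = 0.6523 / 3.2295 = 0.2020
c = 25 / 3.76^0.2020 = 25 / 1.307 = 19.13
S₃ = 19.13 × 6.1^0.2020 = 19.13 × 1.441 ≈ 27.57

28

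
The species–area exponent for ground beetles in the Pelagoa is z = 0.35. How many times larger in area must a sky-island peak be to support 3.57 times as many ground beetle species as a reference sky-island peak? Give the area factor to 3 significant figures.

(A₂/A₁)^0.35 = 3.57, so A₂/A₁ = 3.57^(1/0.35) = 3.57^2.857
ln(A₂/A₁) = ln 3.57 / 0.35 = 1.2726 / 0.35 = 3.6359
A₂/A₁ = e^3.6359 ≈ 37.94

37.9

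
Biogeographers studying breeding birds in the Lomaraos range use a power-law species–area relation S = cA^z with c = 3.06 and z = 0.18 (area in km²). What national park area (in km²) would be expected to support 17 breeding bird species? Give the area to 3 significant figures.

17 = 3.06 × A^0.18  ⇒  A^0.18 = 17/3.06 = 5.556
ln A = ln(5.556) / 0.18 = 1.7148 / 0.18 = 9.5267
A = e^9.5267 ≈ 13721 km²

13700 km²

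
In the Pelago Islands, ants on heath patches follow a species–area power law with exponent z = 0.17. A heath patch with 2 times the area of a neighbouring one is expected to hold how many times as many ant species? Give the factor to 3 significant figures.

S₂/S₁ = (A₂/A₁)^z = 2^0.17
ln(S₂/S₁) = 0.17 × ln 2 = 0.17 × 0.6931 = 0.1178
S₂/S₁ = e^0.1178 ≈ 1.125

1.13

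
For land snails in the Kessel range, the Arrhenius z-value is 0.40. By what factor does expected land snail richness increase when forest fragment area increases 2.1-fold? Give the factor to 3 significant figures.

S₂/S₁ = (A₂/A₁)^z = 2.1^0.4
ln(S₂/S₁) = 0.4 × ln 2.1 = 0.4 × 0.7419 = 0.2968
S₂/S₁ = e^0.2968 ≈ 1.346

1.35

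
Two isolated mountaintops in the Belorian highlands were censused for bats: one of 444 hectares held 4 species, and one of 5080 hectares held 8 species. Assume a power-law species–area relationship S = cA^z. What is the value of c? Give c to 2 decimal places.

z = ln(S₂/S₁) / ln(A₂/A₁) = ln(8/4) / ln(5080/444) = 0.6931 / 2.4372 = 0.2844
c = S₁ / A₁^z = 4 / 444^0.2844 = 4 / 5.661 = 0.7066

0.71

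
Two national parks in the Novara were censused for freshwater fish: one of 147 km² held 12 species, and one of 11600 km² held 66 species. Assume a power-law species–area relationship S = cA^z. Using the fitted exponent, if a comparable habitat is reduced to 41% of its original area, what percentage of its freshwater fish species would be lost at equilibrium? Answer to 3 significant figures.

z = ln(66/12) / ln(11600/147) = 1.7047 / 4.3683 = 0.3903
S_new/S_old = (A_new/A_old)^z = 0.41^0.3903 = exp(0.3903 × -0.8916) = 0.7061
Fraction lost = 1 − 0.7061 = 0.2939

29.4%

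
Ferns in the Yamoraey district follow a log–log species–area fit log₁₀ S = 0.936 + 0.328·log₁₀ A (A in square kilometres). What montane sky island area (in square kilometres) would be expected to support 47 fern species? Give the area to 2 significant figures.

47 = 8.63 × A^0.328  ⇒  A^0.328 = 47/8.63 = 5.446
ln A = ln(5.446) / 0.328 = 1.6949 / 0.328 = 5.1675
A = e^5.1675 ≈ 175.5 square kilometres

180 square kilometres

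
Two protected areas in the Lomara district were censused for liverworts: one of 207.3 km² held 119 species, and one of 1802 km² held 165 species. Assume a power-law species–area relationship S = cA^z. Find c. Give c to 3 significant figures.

z = ln(S₂/S₁) / ln(A₂/A₁) = ln(165/119) / ln(1802/207.3) = 0.3268 / 2.1625 = 0.1511
c = S₁ / A₁^z = 119 / 207.3^0.1511 = 119 / 2.239 = 53.14

53.1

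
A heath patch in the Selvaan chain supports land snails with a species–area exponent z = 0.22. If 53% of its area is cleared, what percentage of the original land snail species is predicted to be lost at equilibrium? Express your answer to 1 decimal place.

15.3%

S_new/S_old = (A_new/A_old)^z = 0.47^0.22
= exp(0.22 × ln 0.47) = exp(0.22 × -0.7550) = exp(-0.1661) ≈ 0.847
Fraction lost = 1 − 0.847 = 0.153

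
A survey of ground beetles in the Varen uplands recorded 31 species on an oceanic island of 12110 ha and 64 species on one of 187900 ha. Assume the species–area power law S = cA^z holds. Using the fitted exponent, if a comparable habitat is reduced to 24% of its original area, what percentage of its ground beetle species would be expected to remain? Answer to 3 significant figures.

z = ln(64/31) / ln(187900/12110) = 0.7249 / 2.7419 = 0.2644
S_new/S_old = (A_new/A_old)^z = 0.24^0.2644 = exp(0.2644 × -1.4271) = 0.6857

68.6%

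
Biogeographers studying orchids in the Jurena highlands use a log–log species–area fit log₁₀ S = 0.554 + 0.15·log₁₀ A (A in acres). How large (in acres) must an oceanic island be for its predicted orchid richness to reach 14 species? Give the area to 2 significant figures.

8900 acres

14 = 3.581 × A^0.15  ⇒  A^0.15 = 14/3.581 = 3.91
ln A = ln(3.91) / 0.15 = 1.3634 / 0.15 = 9.0895
A = e^9.0895 ≈ 8862 acres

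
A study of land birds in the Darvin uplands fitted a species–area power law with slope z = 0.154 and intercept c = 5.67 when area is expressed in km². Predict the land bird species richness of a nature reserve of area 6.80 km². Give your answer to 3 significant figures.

7.62

S = 5.67 × 6.8^0.154 = 5.67 × 1.343 ≈ 7.617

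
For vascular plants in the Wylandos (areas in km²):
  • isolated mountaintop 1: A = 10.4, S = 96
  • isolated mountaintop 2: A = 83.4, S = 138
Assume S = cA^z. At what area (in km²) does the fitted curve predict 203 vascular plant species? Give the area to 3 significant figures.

763 km²

z = ln(138/96) / ln(83.4/10.4) = 0.3629 / 2.0818 = 0.1743
c = 96 / 10.4^0.1743 = 96 / 1.504 = 63.82
A = (203/63.82)^(1/0.1743) ⇒ ln A = ln(3.181)/0.1743 = 6.6377
A = e^6.6377 ≈ 763.3 km²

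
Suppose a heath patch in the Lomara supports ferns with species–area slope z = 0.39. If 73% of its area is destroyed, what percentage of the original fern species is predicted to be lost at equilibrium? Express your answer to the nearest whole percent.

S_new/S_old = (A_new/A_old)^z = 0.27^0.39
= exp(0.39 × ln 0.27) = exp(0.39 × -1.3093) = exp(-0.5106) ≈ 0.6001
Fraction lost = 1 − 0.6001 = 0.3999

40%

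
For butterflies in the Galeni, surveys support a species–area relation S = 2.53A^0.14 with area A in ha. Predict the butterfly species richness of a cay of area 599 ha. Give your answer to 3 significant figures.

6.19

S = 2.53 × 599^0.14
ln S = ln 2.53 + 0.14 × ln 599 = 0.9282 + 0.14 × 6.3953 = 1.8236
S = e^1.8236 ≈ 6.194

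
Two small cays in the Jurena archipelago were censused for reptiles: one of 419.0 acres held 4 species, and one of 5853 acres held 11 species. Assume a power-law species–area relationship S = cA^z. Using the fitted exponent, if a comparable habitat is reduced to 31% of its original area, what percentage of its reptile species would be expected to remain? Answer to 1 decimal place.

z = ln(11/4) / ln(5853/419) = 1.0116 / 2.6368 = 0.3836
S_new/S_old = (A_new/A_old)^z = 0.31^0.3836 = exp(0.3836 × -1.1712) = 0.6381

63.8%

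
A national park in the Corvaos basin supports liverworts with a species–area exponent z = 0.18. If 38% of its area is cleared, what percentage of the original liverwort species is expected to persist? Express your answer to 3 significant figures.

91.8%

S_new/S_old = (A_new/A_old)^z = 0.62^0.18
= exp(0.18 × ln 0.62) = exp(0.18 × -0.4780) = exp(-0.0860) ≈ 0.9176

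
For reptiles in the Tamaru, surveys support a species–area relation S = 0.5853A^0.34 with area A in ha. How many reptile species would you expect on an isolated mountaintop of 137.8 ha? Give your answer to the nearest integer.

3

S = 0.5853 × 137.8^0.34
ln S = ln 0.5853 + 0.34 × ln 137.8 = -0.5356 + 0.34 × 4.9258 = 1.1391
S = e^1.1391 ≈ 3.124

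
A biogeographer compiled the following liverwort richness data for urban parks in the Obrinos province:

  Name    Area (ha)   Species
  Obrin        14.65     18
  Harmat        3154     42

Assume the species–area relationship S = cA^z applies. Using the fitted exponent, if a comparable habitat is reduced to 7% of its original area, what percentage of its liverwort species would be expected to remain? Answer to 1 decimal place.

z = ln(42/18) / ln(3154/14.65) = 0.8473 / 5.3720 = 0.1577
S_new/S_old = (A_new/A_old)^z = 0.07^0.1577 = exp(0.1577 × -2.6593) = 0.6574

65.7%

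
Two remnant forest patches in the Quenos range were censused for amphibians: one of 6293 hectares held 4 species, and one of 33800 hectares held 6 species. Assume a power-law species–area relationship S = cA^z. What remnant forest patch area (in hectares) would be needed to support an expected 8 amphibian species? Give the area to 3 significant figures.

111000 hectares

z = ln(6/4) / ln(33800/6293) = 0.4055 / 1.6810 = 0.2412
c = 4 / 6293^0.2412 = 4 / 8.247 = 0.485
A = (8/0.485)^(1/0.2412) ⇒ ln A = ln(16.49)/0.2412 = 11.6209
A = e^11.6209 ≈ 111404 hectares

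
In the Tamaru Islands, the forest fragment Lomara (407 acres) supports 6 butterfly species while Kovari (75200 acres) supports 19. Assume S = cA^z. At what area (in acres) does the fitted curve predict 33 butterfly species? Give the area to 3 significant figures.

z = ln(19/6) / ln(75200/407) = 1.1527 / 5.2191 = 0.2209
c = 6 / 407^0.2209 = 6 / 3.77 = 1.591
A = (33/1.591)^(1/0.2209) ⇒ ln A = ln(20.74)/0.2209 = 13.7276
A = e^13.7276 ≈ 915805 acres

916000 acres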